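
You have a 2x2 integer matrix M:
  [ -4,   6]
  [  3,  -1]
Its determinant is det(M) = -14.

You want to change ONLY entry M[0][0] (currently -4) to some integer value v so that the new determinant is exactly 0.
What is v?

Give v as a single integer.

det is linear in entry M[0][0]: det = old_det + (v - -4) * C_00
Cofactor C_00 = -1
Want det = 0: -14 + (v - -4) * -1 = 0
  (v - -4) = 14 / -1 = -14
  v = -4 + (-14) = -18

Answer: -18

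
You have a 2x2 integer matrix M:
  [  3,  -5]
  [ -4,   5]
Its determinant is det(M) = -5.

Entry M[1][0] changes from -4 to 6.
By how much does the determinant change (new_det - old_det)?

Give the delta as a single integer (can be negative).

Answer: 50

Derivation:
Cofactor C_10 = 5
Entry delta = 6 - -4 = 10
Det delta = entry_delta * cofactor = 10 * 5 = 50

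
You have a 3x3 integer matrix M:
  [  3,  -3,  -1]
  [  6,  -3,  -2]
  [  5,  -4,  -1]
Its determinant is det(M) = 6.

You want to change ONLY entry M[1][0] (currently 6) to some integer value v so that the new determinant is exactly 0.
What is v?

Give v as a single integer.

det is linear in entry M[1][0]: det = old_det + (v - 6) * C_10
Cofactor C_10 = 1
Want det = 0: 6 + (v - 6) * 1 = 0
  (v - 6) = -6 / 1 = -6
  v = 6 + (-6) = 0

Answer: 0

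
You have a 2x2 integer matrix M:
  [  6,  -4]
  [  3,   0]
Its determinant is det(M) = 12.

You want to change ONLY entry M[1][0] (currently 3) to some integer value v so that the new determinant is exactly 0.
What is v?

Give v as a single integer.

det is linear in entry M[1][0]: det = old_det + (v - 3) * C_10
Cofactor C_10 = 4
Want det = 0: 12 + (v - 3) * 4 = 0
  (v - 3) = -12 / 4 = -3
  v = 3 + (-3) = 0

Answer: 0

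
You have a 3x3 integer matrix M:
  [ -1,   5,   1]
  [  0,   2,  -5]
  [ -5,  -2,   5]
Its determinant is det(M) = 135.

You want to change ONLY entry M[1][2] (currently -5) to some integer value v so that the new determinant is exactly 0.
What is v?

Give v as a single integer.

det is linear in entry M[1][2]: det = old_det + (v - -5) * C_12
Cofactor C_12 = -27
Want det = 0: 135 + (v - -5) * -27 = 0
  (v - -5) = -135 / -27 = 5
  v = -5 + (5) = 0

Answer: 0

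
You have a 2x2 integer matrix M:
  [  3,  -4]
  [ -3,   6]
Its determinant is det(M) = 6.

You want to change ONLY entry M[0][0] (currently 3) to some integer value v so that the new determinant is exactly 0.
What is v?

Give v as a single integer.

det is linear in entry M[0][0]: det = old_det + (v - 3) * C_00
Cofactor C_00 = 6
Want det = 0: 6 + (v - 3) * 6 = 0
  (v - 3) = -6 / 6 = -1
  v = 3 + (-1) = 2

Answer: 2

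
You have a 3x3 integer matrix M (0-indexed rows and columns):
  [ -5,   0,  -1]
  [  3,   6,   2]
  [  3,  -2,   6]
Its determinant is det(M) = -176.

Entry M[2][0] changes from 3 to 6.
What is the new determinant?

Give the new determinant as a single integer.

Answer: -158

Derivation:
det is linear in row 2: changing M[2][0] by delta changes det by delta * cofactor(2,0).
Cofactor C_20 = (-1)^(2+0) * minor(2,0) = 6
Entry delta = 6 - 3 = 3
Det delta = 3 * 6 = 18
New det = -176 + 18 = -158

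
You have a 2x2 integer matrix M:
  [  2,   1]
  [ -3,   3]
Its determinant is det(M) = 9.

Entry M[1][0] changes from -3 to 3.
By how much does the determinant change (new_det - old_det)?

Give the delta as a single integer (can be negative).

Answer: -6

Derivation:
Cofactor C_10 = -1
Entry delta = 3 - -3 = 6
Det delta = entry_delta * cofactor = 6 * -1 = -6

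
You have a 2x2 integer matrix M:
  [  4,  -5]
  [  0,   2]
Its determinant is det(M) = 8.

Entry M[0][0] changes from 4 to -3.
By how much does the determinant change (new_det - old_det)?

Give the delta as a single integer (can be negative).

Cofactor C_00 = 2
Entry delta = -3 - 4 = -7
Det delta = entry_delta * cofactor = -7 * 2 = -14

Answer: -14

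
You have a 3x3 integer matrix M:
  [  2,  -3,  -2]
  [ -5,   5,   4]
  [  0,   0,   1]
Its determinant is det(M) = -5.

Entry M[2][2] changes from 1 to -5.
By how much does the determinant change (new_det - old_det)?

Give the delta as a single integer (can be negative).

Cofactor C_22 = -5
Entry delta = -5 - 1 = -6
Det delta = entry_delta * cofactor = -6 * -5 = 30

Answer: 30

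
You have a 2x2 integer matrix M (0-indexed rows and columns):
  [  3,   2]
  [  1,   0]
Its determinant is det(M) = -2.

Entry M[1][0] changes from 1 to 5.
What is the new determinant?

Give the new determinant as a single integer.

det is linear in row 1: changing M[1][0] by delta changes det by delta * cofactor(1,0).
Cofactor C_10 = (-1)^(1+0) * minor(1,0) = -2
Entry delta = 5 - 1 = 4
Det delta = 4 * -2 = -8
New det = -2 + -8 = -10

Answer: -10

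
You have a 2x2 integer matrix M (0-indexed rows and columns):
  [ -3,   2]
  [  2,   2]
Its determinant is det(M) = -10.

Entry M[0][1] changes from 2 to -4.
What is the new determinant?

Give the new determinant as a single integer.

Answer: 2

Derivation:
det is linear in row 0: changing M[0][1] by delta changes det by delta * cofactor(0,1).
Cofactor C_01 = (-1)^(0+1) * minor(0,1) = -2
Entry delta = -4 - 2 = -6
Det delta = -6 * -2 = 12
New det = -10 + 12 = 2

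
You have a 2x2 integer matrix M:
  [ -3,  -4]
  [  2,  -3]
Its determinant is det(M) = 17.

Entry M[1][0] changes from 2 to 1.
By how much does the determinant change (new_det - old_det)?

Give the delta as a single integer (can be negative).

Answer: -4

Derivation:
Cofactor C_10 = 4
Entry delta = 1 - 2 = -1
Det delta = entry_delta * cofactor = -1 * 4 = -4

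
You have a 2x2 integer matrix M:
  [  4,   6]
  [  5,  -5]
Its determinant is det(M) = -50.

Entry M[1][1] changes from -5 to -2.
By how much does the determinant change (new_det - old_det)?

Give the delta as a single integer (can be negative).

Answer: 12

Derivation:
Cofactor C_11 = 4
Entry delta = -2 - -5 = 3
Det delta = entry_delta * cofactor = 3 * 4 = 12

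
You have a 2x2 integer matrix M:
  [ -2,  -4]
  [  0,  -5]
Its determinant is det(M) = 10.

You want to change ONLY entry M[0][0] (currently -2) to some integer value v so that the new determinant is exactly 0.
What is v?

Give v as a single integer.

det is linear in entry M[0][0]: det = old_det + (v - -2) * C_00
Cofactor C_00 = -5
Want det = 0: 10 + (v - -2) * -5 = 0
  (v - -2) = -10 / -5 = 2
  v = -2 + (2) = 0

Answer: 0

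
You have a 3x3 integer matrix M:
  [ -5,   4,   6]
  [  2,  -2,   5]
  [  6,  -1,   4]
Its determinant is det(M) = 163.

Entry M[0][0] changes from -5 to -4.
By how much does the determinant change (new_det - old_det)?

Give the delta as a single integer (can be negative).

Cofactor C_00 = -3
Entry delta = -4 - -5 = 1
Det delta = entry_delta * cofactor = 1 * -3 = -3

Answer: -3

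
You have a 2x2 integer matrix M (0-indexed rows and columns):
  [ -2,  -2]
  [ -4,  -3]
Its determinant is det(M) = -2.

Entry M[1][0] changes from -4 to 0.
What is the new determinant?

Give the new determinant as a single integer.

Answer: 6

Derivation:
det is linear in row 1: changing M[1][0] by delta changes det by delta * cofactor(1,0).
Cofactor C_10 = (-1)^(1+0) * minor(1,0) = 2
Entry delta = 0 - -4 = 4
Det delta = 4 * 2 = 8
New det = -2 + 8 = 6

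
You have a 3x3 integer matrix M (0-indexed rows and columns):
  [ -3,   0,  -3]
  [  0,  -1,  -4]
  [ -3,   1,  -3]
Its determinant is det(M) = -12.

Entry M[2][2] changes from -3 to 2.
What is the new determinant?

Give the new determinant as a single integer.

Answer: 3

Derivation:
det is linear in row 2: changing M[2][2] by delta changes det by delta * cofactor(2,2).
Cofactor C_22 = (-1)^(2+2) * minor(2,2) = 3
Entry delta = 2 - -3 = 5
Det delta = 5 * 3 = 15
New det = -12 + 15 = 3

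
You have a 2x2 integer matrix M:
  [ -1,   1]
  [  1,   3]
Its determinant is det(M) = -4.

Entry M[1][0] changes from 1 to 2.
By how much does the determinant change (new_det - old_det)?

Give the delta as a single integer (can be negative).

Answer: -1

Derivation:
Cofactor C_10 = -1
Entry delta = 2 - 1 = 1
Det delta = entry_delta * cofactor = 1 * -1 = -1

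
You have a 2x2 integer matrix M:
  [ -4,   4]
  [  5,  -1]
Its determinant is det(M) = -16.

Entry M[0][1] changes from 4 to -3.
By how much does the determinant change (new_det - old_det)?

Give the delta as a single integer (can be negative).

Cofactor C_01 = -5
Entry delta = -3 - 4 = -7
Det delta = entry_delta * cofactor = -7 * -5 = 35

Answer: 35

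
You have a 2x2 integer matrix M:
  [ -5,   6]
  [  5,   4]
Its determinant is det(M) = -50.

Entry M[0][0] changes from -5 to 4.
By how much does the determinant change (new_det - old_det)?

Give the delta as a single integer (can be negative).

Answer: 36

Derivation:
Cofactor C_00 = 4
Entry delta = 4 - -5 = 9
Det delta = entry_delta * cofactor = 9 * 4 = 36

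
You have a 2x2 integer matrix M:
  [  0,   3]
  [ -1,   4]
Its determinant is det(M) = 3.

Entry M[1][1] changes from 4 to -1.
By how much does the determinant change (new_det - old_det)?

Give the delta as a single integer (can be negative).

Cofactor C_11 = 0
Entry delta = -1 - 4 = -5
Det delta = entry_delta * cofactor = -5 * 0 = 0

Answer: 0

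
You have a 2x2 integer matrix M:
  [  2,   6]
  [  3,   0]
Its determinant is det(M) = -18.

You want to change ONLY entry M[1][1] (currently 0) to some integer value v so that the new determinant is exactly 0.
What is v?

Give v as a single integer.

det is linear in entry M[1][1]: det = old_det + (v - 0) * C_11
Cofactor C_11 = 2
Want det = 0: -18 + (v - 0) * 2 = 0
  (v - 0) = 18 / 2 = 9
  v = 0 + (9) = 9

Answer: 9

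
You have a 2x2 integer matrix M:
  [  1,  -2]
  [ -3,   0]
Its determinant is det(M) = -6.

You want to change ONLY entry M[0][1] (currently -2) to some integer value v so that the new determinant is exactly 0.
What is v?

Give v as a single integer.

Answer: 0

Derivation:
det is linear in entry M[0][1]: det = old_det + (v - -2) * C_01
Cofactor C_01 = 3
Want det = 0: -6 + (v - -2) * 3 = 0
  (v - -2) = 6 / 3 = 2
  v = -2 + (2) = 0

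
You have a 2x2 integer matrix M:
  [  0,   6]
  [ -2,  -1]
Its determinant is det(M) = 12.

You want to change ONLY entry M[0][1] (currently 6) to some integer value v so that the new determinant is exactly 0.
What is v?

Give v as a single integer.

Answer: 0

Derivation:
det is linear in entry M[0][1]: det = old_det + (v - 6) * C_01
Cofactor C_01 = 2
Want det = 0: 12 + (v - 6) * 2 = 0
  (v - 6) = -12 / 2 = -6
  v = 6 + (-6) = 0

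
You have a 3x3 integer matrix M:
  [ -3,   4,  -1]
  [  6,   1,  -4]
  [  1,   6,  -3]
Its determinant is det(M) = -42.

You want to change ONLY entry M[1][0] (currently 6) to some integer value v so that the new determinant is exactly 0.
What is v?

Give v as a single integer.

Answer: 13

Derivation:
det is linear in entry M[1][0]: det = old_det + (v - 6) * C_10
Cofactor C_10 = 6
Want det = 0: -42 + (v - 6) * 6 = 0
  (v - 6) = 42 / 6 = 7
  v = 6 + (7) = 13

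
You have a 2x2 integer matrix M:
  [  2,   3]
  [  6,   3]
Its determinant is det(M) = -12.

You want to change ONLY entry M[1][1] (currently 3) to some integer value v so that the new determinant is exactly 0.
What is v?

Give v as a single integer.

det is linear in entry M[1][1]: det = old_det + (v - 3) * C_11
Cofactor C_11 = 2
Want det = 0: -12 + (v - 3) * 2 = 0
  (v - 3) = 12 / 2 = 6
  v = 3 + (6) = 9

Answer: 9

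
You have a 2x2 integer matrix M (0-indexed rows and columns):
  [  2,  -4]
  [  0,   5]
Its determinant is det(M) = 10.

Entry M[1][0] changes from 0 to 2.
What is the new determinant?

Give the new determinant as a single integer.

det is linear in row 1: changing M[1][0] by delta changes det by delta * cofactor(1,0).
Cofactor C_10 = (-1)^(1+0) * minor(1,0) = 4
Entry delta = 2 - 0 = 2
Det delta = 2 * 4 = 8
New det = 10 + 8 = 18

Answer: 18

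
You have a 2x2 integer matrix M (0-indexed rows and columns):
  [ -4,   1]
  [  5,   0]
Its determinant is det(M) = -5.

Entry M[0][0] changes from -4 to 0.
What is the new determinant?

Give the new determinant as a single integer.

det is linear in row 0: changing M[0][0] by delta changes det by delta * cofactor(0,0).
Cofactor C_00 = (-1)^(0+0) * minor(0,0) = 0
Entry delta = 0 - -4 = 4
Det delta = 4 * 0 = 0
New det = -5 + 0 = -5

Answer: -5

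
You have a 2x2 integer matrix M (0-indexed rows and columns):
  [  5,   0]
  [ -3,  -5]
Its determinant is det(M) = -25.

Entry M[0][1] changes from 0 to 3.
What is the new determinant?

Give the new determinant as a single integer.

Answer: -16

Derivation:
det is linear in row 0: changing M[0][1] by delta changes det by delta * cofactor(0,1).
Cofactor C_01 = (-1)^(0+1) * minor(0,1) = 3
Entry delta = 3 - 0 = 3
Det delta = 3 * 3 = 9
New det = -25 + 9 = -16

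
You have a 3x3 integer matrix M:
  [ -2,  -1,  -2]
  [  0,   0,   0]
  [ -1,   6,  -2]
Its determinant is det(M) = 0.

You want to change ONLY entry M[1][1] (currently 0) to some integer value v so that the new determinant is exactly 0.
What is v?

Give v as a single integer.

Answer: 0

Derivation:
det is linear in entry M[1][1]: det = old_det + (v - 0) * C_11
Cofactor C_11 = 2
Want det = 0: 0 + (v - 0) * 2 = 0
  (v - 0) = 0 / 2 = 0
  v = 0 + (0) = 0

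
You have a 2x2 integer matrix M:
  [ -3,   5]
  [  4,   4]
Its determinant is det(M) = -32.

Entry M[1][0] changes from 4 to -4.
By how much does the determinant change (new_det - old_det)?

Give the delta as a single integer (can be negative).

Answer: 40

Derivation:
Cofactor C_10 = -5
Entry delta = -4 - 4 = -8
Det delta = entry_delta * cofactor = -8 * -5 = 40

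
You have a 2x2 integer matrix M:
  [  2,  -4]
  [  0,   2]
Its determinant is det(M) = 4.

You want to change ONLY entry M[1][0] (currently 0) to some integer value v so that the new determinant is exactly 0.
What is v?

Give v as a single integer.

det is linear in entry M[1][0]: det = old_det + (v - 0) * C_10
Cofactor C_10 = 4
Want det = 0: 4 + (v - 0) * 4 = 0
  (v - 0) = -4 / 4 = -1
  v = 0 + (-1) = -1

Answer: -1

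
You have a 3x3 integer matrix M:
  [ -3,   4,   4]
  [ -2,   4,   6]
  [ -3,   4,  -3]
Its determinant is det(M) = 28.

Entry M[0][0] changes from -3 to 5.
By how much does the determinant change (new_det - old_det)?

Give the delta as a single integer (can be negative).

Cofactor C_00 = -36
Entry delta = 5 - -3 = 8
Det delta = entry_delta * cofactor = 8 * -36 = -288

Answer: -288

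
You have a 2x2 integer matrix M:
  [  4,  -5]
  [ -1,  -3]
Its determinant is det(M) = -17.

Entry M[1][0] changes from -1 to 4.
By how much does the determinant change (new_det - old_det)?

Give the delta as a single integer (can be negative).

Cofactor C_10 = 5
Entry delta = 4 - -1 = 5
Det delta = entry_delta * cofactor = 5 * 5 = 25

Answer: 25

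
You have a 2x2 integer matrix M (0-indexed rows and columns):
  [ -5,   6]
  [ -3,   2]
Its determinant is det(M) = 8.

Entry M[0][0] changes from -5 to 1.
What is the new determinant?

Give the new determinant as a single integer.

Answer: 20

Derivation:
det is linear in row 0: changing M[0][0] by delta changes det by delta * cofactor(0,0).
Cofactor C_00 = (-1)^(0+0) * minor(0,0) = 2
Entry delta = 1 - -5 = 6
Det delta = 6 * 2 = 12
New det = 8 + 12 = 20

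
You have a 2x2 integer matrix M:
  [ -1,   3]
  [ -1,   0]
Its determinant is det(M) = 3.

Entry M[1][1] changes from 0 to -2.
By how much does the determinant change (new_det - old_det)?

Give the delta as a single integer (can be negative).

Answer: 2

Derivation:
Cofactor C_11 = -1
Entry delta = -2 - 0 = -2
Det delta = entry_delta * cofactor = -2 * -1 = 2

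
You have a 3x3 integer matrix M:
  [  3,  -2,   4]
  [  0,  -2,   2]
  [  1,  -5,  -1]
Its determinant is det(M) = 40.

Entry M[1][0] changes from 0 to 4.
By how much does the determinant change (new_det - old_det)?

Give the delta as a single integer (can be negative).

Answer: -88

Derivation:
Cofactor C_10 = -22
Entry delta = 4 - 0 = 4
Det delta = entry_delta * cofactor = 4 * -22 = -88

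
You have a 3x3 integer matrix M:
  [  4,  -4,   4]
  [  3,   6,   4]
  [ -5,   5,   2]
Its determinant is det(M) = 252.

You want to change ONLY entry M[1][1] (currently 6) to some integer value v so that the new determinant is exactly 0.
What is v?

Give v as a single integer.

det is linear in entry M[1][1]: det = old_det + (v - 6) * C_11
Cofactor C_11 = 28
Want det = 0: 252 + (v - 6) * 28 = 0
  (v - 6) = -252 / 28 = -9
  v = 6 + (-9) = -3

Answer: -3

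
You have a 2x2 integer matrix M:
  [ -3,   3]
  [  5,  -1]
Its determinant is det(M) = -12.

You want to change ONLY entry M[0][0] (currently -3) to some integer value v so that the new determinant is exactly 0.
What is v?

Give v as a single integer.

Answer: -15

Derivation:
det is linear in entry M[0][0]: det = old_det + (v - -3) * C_00
Cofactor C_00 = -1
Want det = 0: -12 + (v - -3) * -1 = 0
  (v - -3) = 12 / -1 = -12
  v = -3 + (-12) = -15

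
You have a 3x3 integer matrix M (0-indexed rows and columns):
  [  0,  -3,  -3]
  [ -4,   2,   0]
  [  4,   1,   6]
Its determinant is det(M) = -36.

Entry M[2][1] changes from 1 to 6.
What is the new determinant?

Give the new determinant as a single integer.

Answer: 24

Derivation:
det is linear in row 2: changing M[2][1] by delta changes det by delta * cofactor(2,1).
Cofactor C_21 = (-1)^(2+1) * minor(2,1) = 12
Entry delta = 6 - 1 = 5
Det delta = 5 * 12 = 60
New det = -36 + 60 = 24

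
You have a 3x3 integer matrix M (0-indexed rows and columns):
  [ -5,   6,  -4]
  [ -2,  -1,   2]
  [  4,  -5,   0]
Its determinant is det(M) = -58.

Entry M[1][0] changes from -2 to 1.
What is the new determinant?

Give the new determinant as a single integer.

det is linear in row 1: changing M[1][0] by delta changes det by delta * cofactor(1,0).
Cofactor C_10 = (-1)^(1+0) * minor(1,0) = 20
Entry delta = 1 - -2 = 3
Det delta = 3 * 20 = 60
New det = -58 + 60 = 2

Answer: 2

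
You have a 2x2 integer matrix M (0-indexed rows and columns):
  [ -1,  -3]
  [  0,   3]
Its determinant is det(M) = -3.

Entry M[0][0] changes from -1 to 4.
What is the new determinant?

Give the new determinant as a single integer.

det is linear in row 0: changing M[0][0] by delta changes det by delta * cofactor(0,0).
Cofactor C_00 = (-1)^(0+0) * minor(0,0) = 3
Entry delta = 4 - -1 = 5
Det delta = 5 * 3 = 15
New det = -3 + 15 = 12

Answer: 12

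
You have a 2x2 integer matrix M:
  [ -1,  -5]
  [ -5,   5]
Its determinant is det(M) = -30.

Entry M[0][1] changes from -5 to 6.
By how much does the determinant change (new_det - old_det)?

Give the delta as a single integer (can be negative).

Cofactor C_01 = 5
Entry delta = 6 - -5 = 11
Det delta = entry_delta * cofactor = 11 * 5 = 55

Answer: 55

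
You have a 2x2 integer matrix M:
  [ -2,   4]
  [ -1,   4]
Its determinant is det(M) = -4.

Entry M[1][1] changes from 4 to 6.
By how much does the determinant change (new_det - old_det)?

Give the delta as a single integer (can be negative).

Answer: -4

Derivation:
Cofactor C_11 = -2
Entry delta = 6 - 4 = 2
Det delta = entry_delta * cofactor = 2 * -2 = -4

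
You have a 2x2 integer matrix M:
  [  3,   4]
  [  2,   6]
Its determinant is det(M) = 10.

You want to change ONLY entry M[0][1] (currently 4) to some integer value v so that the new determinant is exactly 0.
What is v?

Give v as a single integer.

det is linear in entry M[0][1]: det = old_det + (v - 4) * C_01
Cofactor C_01 = -2
Want det = 0: 10 + (v - 4) * -2 = 0
  (v - 4) = -10 / -2 = 5
  v = 4 + (5) = 9

Answer: 9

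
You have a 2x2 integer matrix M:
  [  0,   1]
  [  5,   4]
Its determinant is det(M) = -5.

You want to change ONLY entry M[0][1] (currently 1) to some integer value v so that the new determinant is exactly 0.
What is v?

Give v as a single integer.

det is linear in entry M[0][1]: det = old_det + (v - 1) * C_01
Cofactor C_01 = -5
Want det = 0: -5 + (v - 1) * -5 = 0
  (v - 1) = 5 / -5 = -1
  v = 1 + (-1) = 0

Answer: 0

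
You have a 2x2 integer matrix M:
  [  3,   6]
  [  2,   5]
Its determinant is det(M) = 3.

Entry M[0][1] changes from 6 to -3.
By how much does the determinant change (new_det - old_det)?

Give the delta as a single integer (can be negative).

Answer: 18

Derivation:
Cofactor C_01 = -2
Entry delta = -3 - 6 = -9
Det delta = entry_delta * cofactor = -9 * -2 = 18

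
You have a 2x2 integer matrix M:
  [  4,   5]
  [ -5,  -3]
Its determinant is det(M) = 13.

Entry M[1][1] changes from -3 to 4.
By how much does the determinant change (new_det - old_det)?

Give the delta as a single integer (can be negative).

Answer: 28

Derivation:
Cofactor C_11 = 4
Entry delta = 4 - -3 = 7
Det delta = entry_delta * cofactor = 7 * 4 = 28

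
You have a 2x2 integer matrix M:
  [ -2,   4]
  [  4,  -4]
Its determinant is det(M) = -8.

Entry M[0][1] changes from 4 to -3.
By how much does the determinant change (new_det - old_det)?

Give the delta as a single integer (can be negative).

Cofactor C_01 = -4
Entry delta = -3 - 4 = -7
Det delta = entry_delta * cofactor = -7 * -4 = 28

Answer: 28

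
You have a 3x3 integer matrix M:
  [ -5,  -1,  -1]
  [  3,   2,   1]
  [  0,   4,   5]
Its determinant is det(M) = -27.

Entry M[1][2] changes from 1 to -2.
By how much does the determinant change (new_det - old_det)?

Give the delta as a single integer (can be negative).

Cofactor C_12 = 20
Entry delta = -2 - 1 = -3
Det delta = entry_delta * cofactor = -3 * 20 = -60

Answer: -60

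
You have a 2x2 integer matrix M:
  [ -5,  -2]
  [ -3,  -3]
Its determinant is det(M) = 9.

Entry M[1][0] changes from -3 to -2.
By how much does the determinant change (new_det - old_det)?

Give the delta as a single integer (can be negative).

Answer: 2

Derivation:
Cofactor C_10 = 2
Entry delta = -2 - -3 = 1
Det delta = entry_delta * cofactor = 1 * 2 = 2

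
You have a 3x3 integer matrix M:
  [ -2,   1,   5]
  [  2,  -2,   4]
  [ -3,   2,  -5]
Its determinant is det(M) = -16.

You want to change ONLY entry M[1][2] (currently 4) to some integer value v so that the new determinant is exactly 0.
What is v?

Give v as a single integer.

det is linear in entry M[1][2]: det = old_det + (v - 4) * C_12
Cofactor C_12 = 1
Want det = 0: -16 + (v - 4) * 1 = 0
  (v - 4) = 16 / 1 = 16
  v = 4 + (16) = 20

Answer: 20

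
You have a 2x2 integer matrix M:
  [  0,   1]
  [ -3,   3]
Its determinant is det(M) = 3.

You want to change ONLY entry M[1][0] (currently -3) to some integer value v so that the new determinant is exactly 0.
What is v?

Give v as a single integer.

Answer: 0

Derivation:
det is linear in entry M[1][0]: det = old_det + (v - -3) * C_10
Cofactor C_10 = -1
Want det = 0: 3 + (v - -3) * -1 = 0
  (v - -3) = -3 / -1 = 3
  v = -3 + (3) = 0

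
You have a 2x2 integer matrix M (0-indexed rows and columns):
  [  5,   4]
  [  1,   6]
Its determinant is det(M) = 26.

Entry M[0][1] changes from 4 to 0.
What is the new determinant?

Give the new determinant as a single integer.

Answer: 30

Derivation:
det is linear in row 0: changing M[0][1] by delta changes det by delta * cofactor(0,1).
Cofactor C_01 = (-1)^(0+1) * minor(0,1) = -1
Entry delta = 0 - 4 = -4
Det delta = -4 * -1 = 4
New det = 26 + 4 = 30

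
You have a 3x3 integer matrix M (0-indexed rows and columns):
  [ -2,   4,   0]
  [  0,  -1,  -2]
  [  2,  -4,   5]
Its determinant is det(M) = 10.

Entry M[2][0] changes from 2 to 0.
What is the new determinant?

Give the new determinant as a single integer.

det is linear in row 2: changing M[2][0] by delta changes det by delta * cofactor(2,0).
Cofactor C_20 = (-1)^(2+0) * minor(2,0) = -8
Entry delta = 0 - 2 = -2
Det delta = -2 * -8 = 16
New det = 10 + 16 = 26

Answer: 26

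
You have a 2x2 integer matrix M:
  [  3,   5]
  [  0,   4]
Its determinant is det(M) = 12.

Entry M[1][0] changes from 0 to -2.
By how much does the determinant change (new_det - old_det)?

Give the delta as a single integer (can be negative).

Answer: 10

Derivation:
Cofactor C_10 = -5
Entry delta = -2 - 0 = -2
Det delta = entry_delta * cofactor = -2 * -5 = 10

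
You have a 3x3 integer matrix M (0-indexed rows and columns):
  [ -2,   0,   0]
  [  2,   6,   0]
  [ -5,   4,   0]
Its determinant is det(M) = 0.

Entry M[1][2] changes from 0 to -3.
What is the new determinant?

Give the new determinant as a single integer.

det is linear in row 1: changing M[1][2] by delta changes det by delta * cofactor(1,2).
Cofactor C_12 = (-1)^(1+2) * minor(1,2) = 8
Entry delta = -3 - 0 = -3
Det delta = -3 * 8 = -24
New det = 0 + -24 = -24

Answer: -24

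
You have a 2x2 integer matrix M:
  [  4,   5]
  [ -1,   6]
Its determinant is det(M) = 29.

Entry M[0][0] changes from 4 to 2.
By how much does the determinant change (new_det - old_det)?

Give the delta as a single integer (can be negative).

Answer: -12

Derivation:
Cofactor C_00 = 6
Entry delta = 2 - 4 = -2
Det delta = entry_delta * cofactor = -2 * 6 = -12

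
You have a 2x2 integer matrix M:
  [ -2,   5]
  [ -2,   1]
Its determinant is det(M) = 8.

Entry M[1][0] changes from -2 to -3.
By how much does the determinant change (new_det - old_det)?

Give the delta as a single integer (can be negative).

Answer: 5

Derivation:
Cofactor C_10 = -5
Entry delta = -3 - -2 = -1
Det delta = entry_delta * cofactor = -1 * -5 = 5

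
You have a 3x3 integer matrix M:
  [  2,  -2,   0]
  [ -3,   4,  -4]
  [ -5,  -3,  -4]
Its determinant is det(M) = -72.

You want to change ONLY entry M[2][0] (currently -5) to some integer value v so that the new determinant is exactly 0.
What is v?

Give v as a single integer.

det is linear in entry M[2][0]: det = old_det + (v - -5) * C_20
Cofactor C_20 = 8
Want det = 0: -72 + (v - -5) * 8 = 0
  (v - -5) = 72 / 8 = 9
  v = -5 + (9) = 4

Answer: 4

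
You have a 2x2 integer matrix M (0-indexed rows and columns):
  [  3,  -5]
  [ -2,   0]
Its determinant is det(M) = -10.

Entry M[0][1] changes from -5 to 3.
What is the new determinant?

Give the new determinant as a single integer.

Answer: 6

Derivation:
det is linear in row 0: changing M[0][1] by delta changes det by delta * cofactor(0,1).
Cofactor C_01 = (-1)^(0+1) * minor(0,1) = 2
Entry delta = 3 - -5 = 8
Det delta = 8 * 2 = 16
New det = -10 + 16 = 6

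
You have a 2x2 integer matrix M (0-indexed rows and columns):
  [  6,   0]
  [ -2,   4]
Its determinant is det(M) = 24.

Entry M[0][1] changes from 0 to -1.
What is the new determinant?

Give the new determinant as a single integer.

det is linear in row 0: changing M[0][1] by delta changes det by delta * cofactor(0,1).
Cofactor C_01 = (-1)^(0+1) * minor(0,1) = 2
Entry delta = -1 - 0 = -1
Det delta = -1 * 2 = -2
New det = 24 + -2 = 22

Answer: 22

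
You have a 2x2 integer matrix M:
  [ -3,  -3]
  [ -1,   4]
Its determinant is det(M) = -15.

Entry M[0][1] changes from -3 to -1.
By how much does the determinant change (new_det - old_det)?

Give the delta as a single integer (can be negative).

Answer: 2

Derivation:
Cofactor C_01 = 1
Entry delta = -1 - -3 = 2
Det delta = entry_delta * cofactor = 2 * 1 = 2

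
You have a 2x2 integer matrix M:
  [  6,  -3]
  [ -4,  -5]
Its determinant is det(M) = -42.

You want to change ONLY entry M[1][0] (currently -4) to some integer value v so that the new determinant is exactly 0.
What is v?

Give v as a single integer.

Answer: 10

Derivation:
det is linear in entry M[1][0]: det = old_det + (v - -4) * C_10
Cofactor C_10 = 3
Want det = 0: -42 + (v - -4) * 3 = 0
  (v - -4) = 42 / 3 = 14
  v = -4 + (14) = 10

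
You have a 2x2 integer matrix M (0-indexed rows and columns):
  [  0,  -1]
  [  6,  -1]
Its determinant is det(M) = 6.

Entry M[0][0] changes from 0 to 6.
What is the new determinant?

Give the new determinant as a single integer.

det is linear in row 0: changing M[0][0] by delta changes det by delta * cofactor(0,0).
Cofactor C_00 = (-1)^(0+0) * minor(0,0) = -1
Entry delta = 6 - 0 = 6
Det delta = 6 * -1 = -6
New det = 6 + -6 = 0

Answer: 0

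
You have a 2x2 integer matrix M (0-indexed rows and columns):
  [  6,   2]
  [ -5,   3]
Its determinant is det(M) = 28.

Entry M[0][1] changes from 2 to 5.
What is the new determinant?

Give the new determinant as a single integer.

det is linear in row 0: changing M[0][1] by delta changes det by delta * cofactor(0,1).
Cofactor C_01 = (-1)^(0+1) * minor(0,1) = 5
Entry delta = 5 - 2 = 3
Det delta = 3 * 5 = 15
New det = 28 + 15 = 43

Answer: 43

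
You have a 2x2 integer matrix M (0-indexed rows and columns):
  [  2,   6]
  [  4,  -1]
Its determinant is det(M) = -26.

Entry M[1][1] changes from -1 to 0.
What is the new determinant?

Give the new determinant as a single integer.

Answer: -24

Derivation:
det is linear in row 1: changing M[1][1] by delta changes det by delta * cofactor(1,1).
Cofactor C_11 = (-1)^(1+1) * minor(1,1) = 2
Entry delta = 0 - -1 = 1
Det delta = 1 * 2 = 2
New det = -26 + 2 = -24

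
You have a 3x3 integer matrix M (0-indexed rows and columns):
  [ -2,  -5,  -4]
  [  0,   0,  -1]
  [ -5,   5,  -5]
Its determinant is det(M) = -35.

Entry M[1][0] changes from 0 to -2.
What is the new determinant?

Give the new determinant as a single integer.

det is linear in row 1: changing M[1][0] by delta changes det by delta * cofactor(1,0).
Cofactor C_10 = (-1)^(1+0) * minor(1,0) = -45
Entry delta = -2 - 0 = -2
Det delta = -2 * -45 = 90
New det = -35 + 90 = 55

Answer: 55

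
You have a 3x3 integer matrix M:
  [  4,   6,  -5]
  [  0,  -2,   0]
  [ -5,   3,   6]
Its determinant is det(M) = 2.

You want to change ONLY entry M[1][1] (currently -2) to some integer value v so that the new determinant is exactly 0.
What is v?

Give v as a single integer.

Answer: 0

Derivation:
det is linear in entry M[1][1]: det = old_det + (v - -2) * C_11
Cofactor C_11 = -1
Want det = 0: 2 + (v - -2) * -1 = 0
  (v - -2) = -2 / -1 = 2
  v = -2 + (2) = 0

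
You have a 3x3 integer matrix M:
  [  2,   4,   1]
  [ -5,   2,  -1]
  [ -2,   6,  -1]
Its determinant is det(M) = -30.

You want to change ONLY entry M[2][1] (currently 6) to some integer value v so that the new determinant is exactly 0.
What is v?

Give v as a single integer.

det is linear in entry M[2][1]: det = old_det + (v - 6) * C_21
Cofactor C_21 = -3
Want det = 0: -30 + (v - 6) * -3 = 0
  (v - 6) = 30 / -3 = -10
  v = 6 + (-10) = -4

Answer: -4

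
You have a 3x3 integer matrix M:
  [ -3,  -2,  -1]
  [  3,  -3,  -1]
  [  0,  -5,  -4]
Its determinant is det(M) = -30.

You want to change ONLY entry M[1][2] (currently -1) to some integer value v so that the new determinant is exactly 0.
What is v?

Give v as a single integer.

det is linear in entry M[1][2]: det = old_det + (v - -1) * C_12
Cofactor C_12 = -15
Want det = 0: -30 + (v - -1) * -15 = 0
  (v - -1) = 30 / -15 = -2
  v = -1 + (-2) = -3

Answer: -3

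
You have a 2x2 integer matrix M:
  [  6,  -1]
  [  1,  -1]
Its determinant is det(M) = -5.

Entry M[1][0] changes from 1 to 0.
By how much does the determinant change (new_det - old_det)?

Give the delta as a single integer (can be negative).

Cofactor C_10 = 1
Entry delta = 0 - 1 = -1
Det delta = entry_delta * cofactor = -1 * 1 = -1

Answer: -1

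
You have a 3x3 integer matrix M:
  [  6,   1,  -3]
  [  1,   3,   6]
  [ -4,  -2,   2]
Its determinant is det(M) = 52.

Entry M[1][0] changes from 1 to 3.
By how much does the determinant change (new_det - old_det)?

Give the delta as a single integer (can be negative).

Cofactor C_10 = 4
Entry delta = 3 - 1 = 2
Det delta = entry_delta * cofactor = 2 * 4 = 8

Answer: 8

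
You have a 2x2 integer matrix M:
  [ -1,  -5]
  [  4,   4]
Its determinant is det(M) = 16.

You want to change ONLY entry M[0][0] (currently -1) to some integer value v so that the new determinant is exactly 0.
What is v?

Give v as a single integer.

det is linear in entry M[0][0]: det = old_det + (v - -1) * C_00
Cofactor C_00 = 4
Want det = 0: 16 + (v - -1) * 4 = 0
  (v - -1) = -16 / 4 = -4
  v = -1 + (-4) = -5

Answer: -5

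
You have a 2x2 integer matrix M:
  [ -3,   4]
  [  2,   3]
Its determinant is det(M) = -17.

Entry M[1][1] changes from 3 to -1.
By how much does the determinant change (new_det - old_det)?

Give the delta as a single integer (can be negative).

Cofactor C_11 = -3
Entry delta = -1 - 3 = -4
Det delta = entry_delta * cofactor = -4 * -3 = 12

Answer: 12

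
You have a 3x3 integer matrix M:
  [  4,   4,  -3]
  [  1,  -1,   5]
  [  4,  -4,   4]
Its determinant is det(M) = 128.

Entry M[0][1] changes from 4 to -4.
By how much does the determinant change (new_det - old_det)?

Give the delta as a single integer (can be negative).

Cofactor C_01 = 16
Entry delta = -4 - 4 = -8
Det delta = entry_delta * cofactor = -8 * 16 = -128

Answer: -128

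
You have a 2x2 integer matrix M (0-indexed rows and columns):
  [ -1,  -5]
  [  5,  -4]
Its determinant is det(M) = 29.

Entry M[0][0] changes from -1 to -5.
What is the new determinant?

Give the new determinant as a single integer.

Answer: 45

Derivation:
det is linear in row 0: changing M[0][0] by delta changes det by delta * cofactor(0,0).
Cofactor C_00 = (-1)^(0+0) * minor(0,0) = -4
Entry delta = -5 - -1 = -4
Det delta = -4 * -4 = 16
New det = 29 + 16 = 45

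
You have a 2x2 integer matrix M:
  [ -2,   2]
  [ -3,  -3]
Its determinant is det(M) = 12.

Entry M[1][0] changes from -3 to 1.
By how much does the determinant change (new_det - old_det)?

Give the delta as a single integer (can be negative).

Answer: -8

Derivation:
Cofactor C_10 = -2
Entry delta = 1 - -3 = 4
Det delta = entry_delta * cofactor = 4 * -2 = -8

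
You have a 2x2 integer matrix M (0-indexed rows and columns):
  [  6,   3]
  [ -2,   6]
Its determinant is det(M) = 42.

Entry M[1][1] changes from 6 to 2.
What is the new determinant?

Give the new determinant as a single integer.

det is linear in row 1: changing M[1][1] by delta changes det by delta * cofactor(1,1).
Cofactor C_11 = (-1)^(1+1) * minor(1,1) = 6
Entry delta = 2 - 6 = -4
Det delta = -4 * 6 = -24
New det = 42 + -24 = 18

Answer: 18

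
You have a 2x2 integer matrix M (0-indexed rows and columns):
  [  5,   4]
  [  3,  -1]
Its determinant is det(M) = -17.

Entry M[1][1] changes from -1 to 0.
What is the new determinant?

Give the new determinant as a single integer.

Answer: -12

Derivation:
det is linear in row 1: changing M[1][1] by delta changes det by delta * cofactor(1,1).
Cofactor C_11 = (-1)^(1+1) * minor(1,1) = 5
Entry delta = 0 - -1 = 1
Det delta = 1 * 5 = 5
New det = -17 + 5 = -12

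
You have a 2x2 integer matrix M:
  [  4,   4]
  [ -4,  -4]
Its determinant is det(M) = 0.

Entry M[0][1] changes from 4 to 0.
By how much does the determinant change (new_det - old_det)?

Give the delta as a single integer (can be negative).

Answer: -16

Derivation:
Cofactor C_01 = 4
Entry delta = 0 - 4 = -4
Det delta = entry_delta * cofactor = -4 * 4 = -16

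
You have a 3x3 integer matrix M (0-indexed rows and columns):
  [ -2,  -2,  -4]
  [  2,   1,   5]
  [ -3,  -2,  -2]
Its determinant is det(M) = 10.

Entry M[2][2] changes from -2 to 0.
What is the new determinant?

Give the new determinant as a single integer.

det is linear in row 2: changing M[2][2] by delta changes det by delta * cofactor(2,2).
Cofactor C_22 = (-1)^(2+2) * minor(2,2) = 2
Entry delta = 0 - -2 = 2
Det delta = 2 * 2 = 4
New det = 10 + 4 = 14

Answer: 14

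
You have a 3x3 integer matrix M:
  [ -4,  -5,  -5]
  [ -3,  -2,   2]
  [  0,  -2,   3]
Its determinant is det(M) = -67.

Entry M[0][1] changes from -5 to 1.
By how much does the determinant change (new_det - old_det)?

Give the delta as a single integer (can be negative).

Answer: 54

Derivation:
Cofactor C_01 = 9
Entry delta = 1 - -5 = 6
Det delta = entry_delta * cofactor = 6 * 9 = 54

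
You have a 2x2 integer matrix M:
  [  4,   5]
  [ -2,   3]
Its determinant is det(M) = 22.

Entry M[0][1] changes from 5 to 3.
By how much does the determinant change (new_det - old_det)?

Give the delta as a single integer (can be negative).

Cofactor C_01 = 2
Entry delta = 3 - 5 = -2
Det delta = entry_delta * cofactor = -2 * 2 = -4

Answer: -4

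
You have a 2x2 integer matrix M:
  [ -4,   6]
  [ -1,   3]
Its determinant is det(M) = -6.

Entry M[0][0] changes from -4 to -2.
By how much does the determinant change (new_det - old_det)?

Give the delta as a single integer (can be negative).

Cofactor C_00 = 3
Entry delta = -2 - -4 = 2
Det delta = entry_delta * cofactor = 2 * 3 = 6

Answer: 6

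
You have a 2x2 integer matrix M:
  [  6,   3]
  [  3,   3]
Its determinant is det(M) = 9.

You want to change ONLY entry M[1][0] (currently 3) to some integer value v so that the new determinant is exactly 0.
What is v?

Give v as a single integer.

Answer: 6

Derivation:
det is linear in entry M[1][0]: det = old_det + (v - 3) * C_10
Cofactor C_10 = -3
Want det = 0: 9 + (v - 3) * -3 = 0
  (v - 3) = -9 / -3 = 3
  v = 3 + (3) = 6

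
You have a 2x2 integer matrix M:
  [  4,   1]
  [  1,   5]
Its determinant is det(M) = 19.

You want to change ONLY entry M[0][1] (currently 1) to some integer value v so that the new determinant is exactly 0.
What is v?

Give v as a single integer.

det is linear in entry M[0][1]: det = old_det + (v - 1) * C_01
Cofactor C_01 = -1
Want det = 0: 19 + (v - 1) * -1 = 0
  (v - 1) = -19 / -1 = 19
  v = 1 + (19) = 20

Answer: 20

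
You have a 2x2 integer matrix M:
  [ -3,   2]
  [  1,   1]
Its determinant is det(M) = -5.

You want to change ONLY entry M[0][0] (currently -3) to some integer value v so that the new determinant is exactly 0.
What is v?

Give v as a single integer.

Answer: 2

Derivation:
det is linear in entry M[0][0]: det = old_det + (v - -3) * C_00
Cofactor C_00 = 1
Want det = 0: -5 + (v - -3) * 1 = 0
  (v - -3) = 5 / 1 = 5
  v = -3 + (5) = 2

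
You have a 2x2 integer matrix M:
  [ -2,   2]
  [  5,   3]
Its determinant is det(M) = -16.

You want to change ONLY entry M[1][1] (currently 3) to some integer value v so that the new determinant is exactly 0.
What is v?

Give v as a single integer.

Answer: -5

Derivation:
det is linear in entry M[1][1]: det = old_det + (v - 3) * C_11
Cofactor C_11 = -2
Want det = 0: -16 + (v - 3) * -2 = 0
  (v - 3) = 16 / -2 = -8
  v = 3 + (-8) = -5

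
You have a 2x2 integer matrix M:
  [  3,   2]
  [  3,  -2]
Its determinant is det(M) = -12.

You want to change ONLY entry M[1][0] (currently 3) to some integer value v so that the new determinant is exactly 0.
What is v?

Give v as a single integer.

Answer: -3

Derivation:
det is linear in entry M[1][0]: det = old_det + (v - 3) * C_10
Cofactor C_10 = -2
Want det = 0: -12 + (v - 3) * -2 = 0
  (v - 3) = 12 / -2 = -6
  v = 3 + (-6) = -3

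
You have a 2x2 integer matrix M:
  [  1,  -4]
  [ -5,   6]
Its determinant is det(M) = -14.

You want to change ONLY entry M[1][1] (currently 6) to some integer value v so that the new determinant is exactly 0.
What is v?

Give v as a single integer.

det is linear in entry M[1][1]: det = old_det + (v - 6) * C_11
Cofactor C_11 = 1
Want det = 0: -14 + (v - 6) * 1 = 0
  (v - 6) = 14 / 1 = 14
  v = 6 + (14) = 20

Answer: 20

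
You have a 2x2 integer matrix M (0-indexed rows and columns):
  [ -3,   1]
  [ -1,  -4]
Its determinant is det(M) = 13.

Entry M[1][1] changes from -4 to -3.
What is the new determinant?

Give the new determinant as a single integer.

Answer: 10

Derivation:
det is linear in row 1: changing M[1][1] by delta changes det by delta * cofactor(1,1).
Cofactor C_11 = (-1)^(1+1) * minor(1,1) = -3
Entry delta = -3 - -4 = 1
Det delta = 1 * -3 = -3
New det = 13 + -3 = 10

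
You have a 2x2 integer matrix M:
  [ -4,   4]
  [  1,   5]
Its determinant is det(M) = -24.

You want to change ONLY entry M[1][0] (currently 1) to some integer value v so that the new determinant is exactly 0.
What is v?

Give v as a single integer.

Answer: -5

Derivation:
det is linear in entry M[1][0]: det = old_det + (v - 1) * C_10
Cofactor C_10 = -4
Want det = 0: -24 + (v - 1) * -4 = 0
  (v - 1) = 24 / -4 = -6
  v = 1 + (-6) = -5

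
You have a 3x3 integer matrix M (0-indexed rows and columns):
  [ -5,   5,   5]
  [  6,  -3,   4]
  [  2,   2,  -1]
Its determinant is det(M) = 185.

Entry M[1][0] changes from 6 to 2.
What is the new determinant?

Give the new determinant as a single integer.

Answer: 125

Derivation:
det is linear in row 1: changing M[1][0] by delta changes det by delta * cofactor(1,0).
Cofactor C_10 = (-1)^(1+0) * minor(1,0) = 15
Entry delta = 2 - 6 = -4
Det delta = -4 * 15 = -60
New det = 185 + -60 = 125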